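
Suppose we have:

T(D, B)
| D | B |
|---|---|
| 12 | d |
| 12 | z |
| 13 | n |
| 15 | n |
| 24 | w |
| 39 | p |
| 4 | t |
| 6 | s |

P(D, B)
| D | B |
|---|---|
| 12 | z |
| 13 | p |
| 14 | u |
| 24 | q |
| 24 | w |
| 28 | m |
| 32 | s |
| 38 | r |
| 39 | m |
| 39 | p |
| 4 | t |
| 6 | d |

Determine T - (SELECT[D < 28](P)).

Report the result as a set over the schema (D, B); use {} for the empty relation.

{(12, d), (13, n), (15, n), (39, p), (6, s)}

Selection D < 28: {(12, z), (13, p), (14, u), (24, q), (24, w), (4, t), (6, d)}
Difference: {(12, d), (12, z), (13, n), (15, n), (24, w), (39, p), (4, t), (6, s)} with {(12, z), (13, p), (14, u), (24, q), (24, w), (4, t), (6, d)} → {(12, d), (13, n), (15, n), (39, p), (6, s)}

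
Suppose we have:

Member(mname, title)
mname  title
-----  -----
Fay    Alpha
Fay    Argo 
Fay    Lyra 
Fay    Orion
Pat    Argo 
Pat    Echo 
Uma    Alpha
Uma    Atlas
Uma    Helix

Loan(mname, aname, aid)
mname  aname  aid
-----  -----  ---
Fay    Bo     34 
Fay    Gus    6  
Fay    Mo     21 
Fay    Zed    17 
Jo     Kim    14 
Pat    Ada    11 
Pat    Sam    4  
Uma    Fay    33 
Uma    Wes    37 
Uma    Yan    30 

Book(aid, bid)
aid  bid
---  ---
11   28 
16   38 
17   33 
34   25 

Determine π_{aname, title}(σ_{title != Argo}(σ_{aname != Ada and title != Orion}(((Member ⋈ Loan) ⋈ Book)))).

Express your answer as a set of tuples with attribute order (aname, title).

{(Bo, Alpha), (Bo, Lyra), (Zed, Alpha), (Zed, Lyra)}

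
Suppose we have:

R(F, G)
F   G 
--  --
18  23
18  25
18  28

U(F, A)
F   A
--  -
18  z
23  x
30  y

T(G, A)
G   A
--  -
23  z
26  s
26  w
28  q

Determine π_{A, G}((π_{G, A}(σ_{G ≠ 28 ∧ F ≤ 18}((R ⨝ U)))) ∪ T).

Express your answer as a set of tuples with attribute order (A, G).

{(q, 28), (s, 26), (w, 26), (z, 23), (z, 25)}

Natural join on F: {(18, 23, z), (18, 25, z), (18, 28, z)}
Filtering on G ≠ 28 ∧ F ≤ 18 leaves {(18, 23, z), (18, 25, z)}.
Keep only column(s) G, A: {(23, z), (25, z)}
Union: {(23, z), (25, z)} with {(23, z), (26, s), (26, w), (28, q)} → {(23, z), (25, z), (26, s), (26, w), (28, q)}
Keep only column(s) A, G: {(q, 28), (s, 26), (w, 26), (z, 23), (z, 25)}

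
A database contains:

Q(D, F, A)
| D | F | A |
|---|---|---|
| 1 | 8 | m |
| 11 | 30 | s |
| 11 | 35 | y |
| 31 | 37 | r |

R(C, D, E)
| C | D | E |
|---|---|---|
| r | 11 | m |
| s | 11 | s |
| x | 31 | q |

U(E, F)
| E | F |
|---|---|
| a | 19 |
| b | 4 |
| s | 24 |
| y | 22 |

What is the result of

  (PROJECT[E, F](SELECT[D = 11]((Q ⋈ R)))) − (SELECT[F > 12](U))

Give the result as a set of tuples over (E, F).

Joining Q and R on D yields {(11, 30, s, r, m), (11, 30, s, s, s), (11, 35, y, r, m), (11, 35, y, s, s), (31, 37, r, x, q)}.
Filtering on D = 11 leaves {(11, 30, s, r, m), (11, 30, s, s, s), (11, 35, y, r, m), (11, 35, y, s, s)}.
Keep only column(s) E, F: {(m, 30), (m, 35), (s, 30), (s, 35)}
Filtering on F > 12 leaves {(a, 19), (s, 24), (y, 22)}.
Taking the difference: {(m, 30), (m, 35), (s, 30), (s, 35)}

{(m, 30), (m, 35), (s, 30), (s, 35)}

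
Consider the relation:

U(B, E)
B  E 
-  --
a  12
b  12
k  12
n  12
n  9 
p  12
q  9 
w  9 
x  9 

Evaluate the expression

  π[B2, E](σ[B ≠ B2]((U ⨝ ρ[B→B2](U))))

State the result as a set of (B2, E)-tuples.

{(a, 12), (b, 12), (k, 12), (n, 12), (n, 9), (p, 12), (q, 9), (w, 9), (x, 9)}

ρ[B→B2]: schema becomes (B2, E); tuples unchanged.
U ⋈ ρ[B→B2](U) (natural join on E): {(a, 12, a), (a, 12, b), (a, 12, k), (a, 12, n), (a, 12, p), (b, 12, a), (b, 12, b), (b, 12, k), (b, 12, n), (b, 12, p), (k, 12, a), (k, 12, b), (k, 12, k), (k, 12, n), (k, 12, p), (n, 12, a), (n, 12, b), (n, 12, k), (n, 12, n), (n, 12, p), (n, 9, n), (n, 9, q), (n, 9, w), (n, 9, x), (p, 12, a), (p, 12, b), (p, 12, k), (p, 12, n), (p, 12, p), (q, 9, n), (q, 9, q), (q, 9, w), (q, 9, x), (w, 9, n), (w, 9, q), (w, 9, w), (w, 9, x), (x, 9, n), (x, 9, q), (x, 9, w), (x, 9, x)}
Apply σ_{B ≠ B2}; surviving tuples: {(a, 12, b), (a, 12, k), (a, 12, n), (a, 12, p), (b, 12, a), (b, 12, k), (b, 12, n), (b, 12, p), (k, 12, a), (k, 12, b), (k, 12, n), (k, 12, p), (n, 12, a), (n, 12, b), (n, 12, k), (n, 12, p), (n, 9, q), (n, 9, w), (n, 9, x), (p, 12, a), (p, 12, b), (p, 12, k), (p, 12, n), (q, 9, n), (q, 9, w), (q, 9, x), (w, 9, n), (w, 9, q), (w, 9, x), (x, 9, n), (x, 9, q), (x, 9, w)}
π[B2, E]: project onto (B2, E) (23 duplicate(s) eliminated) → {(a, 12), (b, 12), (k, 12), (n, 12), (n, 9), (p, 12), (q, 9), (w, 9), (x, 9)}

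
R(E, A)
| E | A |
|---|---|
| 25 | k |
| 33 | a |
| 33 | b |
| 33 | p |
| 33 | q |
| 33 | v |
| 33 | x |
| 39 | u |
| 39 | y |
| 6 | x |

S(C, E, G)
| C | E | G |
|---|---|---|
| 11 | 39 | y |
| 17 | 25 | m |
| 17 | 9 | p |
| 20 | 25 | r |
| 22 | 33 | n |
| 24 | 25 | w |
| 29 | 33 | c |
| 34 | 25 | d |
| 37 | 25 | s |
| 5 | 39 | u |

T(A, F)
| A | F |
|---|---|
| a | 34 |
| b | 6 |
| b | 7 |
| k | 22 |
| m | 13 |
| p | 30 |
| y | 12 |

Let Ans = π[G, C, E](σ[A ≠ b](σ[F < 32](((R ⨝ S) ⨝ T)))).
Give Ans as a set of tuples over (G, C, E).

{(c, 29, 33), (d, 34, 25), (m, 17, 25), (n, 22, 33), (r, 20, 25), (s, 37, 25), (u, 5, 39), (w, 24, 25), (y, 11, 39)}

R ⋈ S (natural join on E): {(25, k, 17, m), (25, k, 20, r), (25, k, 24, w), (25, k, 34, d), (25, k, 37, s), (33, a, 22, n), (33, a, 29, c), (33, b, 22, n), (33, b, 29, c), (33, p, 22, n), (33, p, 29, c), (33, q, 22, n), (33, q, 29, c), (33, v, 22, n), (33, v, 29, c), (33, x, 22, n), (33, x, 29, c), (39, u, 11, y), (39, u, 5, u), (39, y, 11, y), (39, y, 5, u)}
(R ⨝ S) ⋈ T (natural join on A): {(25, k, 17, m, 22), (25, k, 20, r, 22), (25, k, 24, w, 22), (25, k, 34, d, 22), (25, k, 37, s, 22), (33, a, 22, n, 34), (33, a, 29, c, 34), (33, b, 22, n, 6), (33, b, 22, n, 7), (33, b, 29, c, 6), (33, b, 29, c, 7), (33, p, 22, n, 30), (33, p, 29, c, 30), (39, y, 11, y, 12), (39, y, 5, u, 12)}
σ[F < 32]: keep tuples satisfying F < 32 → {(25, k, 17, m, 22), (25, k, 20, r, 22), (25, k, 24, w, 22), (25, k, 34, d, 22), (25, k, 37, s, 22), (33, b, 22, n, 6), (33, b, 22, n, 7), (33, b, 29, c, 6), (33, b, 29, c, 7), (33, p, 22, n, 30), (33, p, 29, c, 30), (39, y, 11, y, 12), (39, y, 5, u, 12)}
σ[A ≠ b]: keep tuples satisfying A ≠ b → {(25, k, 17, m, 22), (25, k, 20, r, 22), (25, k, 24, w, 22), (25, k, 34, d, 22), (25, k, 37, s, 22), (33, p, 22, n, 30), (33, p, 29, c, 30), (39, y, 11, y, 12), (39, y, 5, u, 12)}
π_{G, C, E} gives {(c, 29, 33), (d, 34, 25), (m, 17, 25), (n, 22, 33), (r, 20, 25), (s, 37, 25), (u, 5, 39), (w, 24, 25), (y, 11, 39)}.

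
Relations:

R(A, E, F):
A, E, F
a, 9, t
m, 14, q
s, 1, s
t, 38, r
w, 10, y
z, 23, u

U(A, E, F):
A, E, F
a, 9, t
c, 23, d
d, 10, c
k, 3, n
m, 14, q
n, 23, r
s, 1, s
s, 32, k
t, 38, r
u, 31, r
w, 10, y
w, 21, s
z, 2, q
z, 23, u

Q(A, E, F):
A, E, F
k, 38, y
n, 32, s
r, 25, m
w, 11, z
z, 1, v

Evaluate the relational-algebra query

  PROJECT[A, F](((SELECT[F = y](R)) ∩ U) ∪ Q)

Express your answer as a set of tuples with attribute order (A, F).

{(k, y), (n, s), (r, m), (w, y), (w, z), (z, v)}

Apply σ_{F = y}; surviving tuples: {(w, 10, y)}
Set intersection of the two operands is {(w, 10, y)}.
Set union of the two operands is {(k, 38, y), (n, 32, s), (r, 25, m), (w, 10, y), (w, 11, z), (z, 1, v)}.
π[A, F]: project onto (A, F) → {(k, y), (n, s), (r, m), (w, y), (w, z), (z, v)}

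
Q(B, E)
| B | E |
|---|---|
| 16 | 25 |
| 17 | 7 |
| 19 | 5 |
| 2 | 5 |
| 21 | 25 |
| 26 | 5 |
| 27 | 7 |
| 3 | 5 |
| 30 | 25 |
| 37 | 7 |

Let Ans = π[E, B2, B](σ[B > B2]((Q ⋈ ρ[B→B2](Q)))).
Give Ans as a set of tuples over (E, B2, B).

ρ[B→B2]: schema becomes (B2, E); tuples unchanged.
Q ⋈ ρ[B→B2](Q) (natural join on E): {(16, 25, 16), (16, 25, 21), (16, 25, 30), (17, 7, 17), (17, 7, 27), (17, 7, 37), (19, 5, 19), (19, 5, 2), (19, 5, 26), (19, 5, 3), (2, 5, 19), (2, 5, 2), (2, 5, 26), (2, 5, 3), (21, 25, 16), (21, 25, 21), (21, 25, 30), (26, 5, 19), (26, 5, 2), (26, 5, 26), (26, 5, 3), (27, 7, 17), (27, 7, 27), (27, 7, 37), (3, 5, 19), (3, 5, 2), (3, 5, 26), (3, 5, 3), (30, 25, 16), (30, 25, 21), (30, 25, 30), (37, 7, 17), (37, 7, 27), (37, 7, 37)}
σ[B > B2]: keep tuples satisfying B > B2 → {(19, 5, 2), (19, 5, 3), (21, 25, 16), (26, 5, 19), (26, 5, 2), (26, 5, 3), (27, 7, 17), (3, 5, 2), (30, 25, 16), (30, 25, 21), (37, 7, 17), (37, 7, 27)}
Projecting to E, B2, B: {(25, 16, 21), (25, 16, 30), (25, 21, 30), (5, 19, 26), (5, 2, 19), (5, 2, 26), (5, 2, 3), (5, 3, 19), (5, 3, 26), (7, 17, 27), (7, 17, 37), (7, 27, 37)}

{(25, 16, 21), (25, 16, 30), (25, 21, 30), (5, 19, 26), (5, 2, 19), (5, 2, 26), (5, 2, 3), (5, 3, 19), (5, 3, 26), (7, 17, 27), (7, 17, 37), (7, 27, 37)}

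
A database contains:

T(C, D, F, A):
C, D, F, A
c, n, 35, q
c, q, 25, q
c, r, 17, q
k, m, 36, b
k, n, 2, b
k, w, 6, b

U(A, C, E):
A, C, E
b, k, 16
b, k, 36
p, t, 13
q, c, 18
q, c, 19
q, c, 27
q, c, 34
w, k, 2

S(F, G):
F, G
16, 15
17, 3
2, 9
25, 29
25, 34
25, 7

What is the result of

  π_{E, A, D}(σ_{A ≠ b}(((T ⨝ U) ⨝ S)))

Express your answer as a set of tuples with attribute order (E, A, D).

Natural join on C, A: {(c, n, 35, q, 18), (c, n, 35, q, 19), (c, n, 35, q, 27), (c, n, 35, q, 34), (c, q, 25, q, 18), (c, q, 25, q, 19), (c, q, 25, q, 27), (c, q, 25, q, 34), (c, r, 17, q, 18), (c, r, 17, q, 19), (c, r, 17, q, 27), (c, r, 17, q, 34), (k, m, 36, b, 16), (k, m, 36, b, 36), (k, n, 2, b, 16), (k, n, 2, b, 36), (k, w, 6, b, 16), (k, w, 6, b, 36)}
Natural join on F: {(c, q, 25, q, 18, 29), (c, q, 25, q, 18, 34), (c, q, 25, q, 18, 7), (c, q, 25, q, 19, 29), (c, q, 25, q, 19, 34), (c, q, 25, q, 19, 7), (c, q, 25, q, 27, 29), (c, q, 25, q, 27, 34), (c, q, 25, q, 27, 7), (c, q, 25, q, 34, 29), (c, q, 25, q, 34, 34), (c, q, 25, q, 34, 7), (c, r, 17, q, 18, 3), (c, r, 17, q, 19, 3), (c, r, 17, q, 27, 3), (c, r, 17, q, 34, 3), (k, n, 2, b, 16, 9), (k, n, 2, b, 36, 9)}
Filtering on A ≠ b leaves {(c, q, 25, q, 18, 29), (c, q, 25, q, 18, 34), (c, q, 25, q, 18, 7), (c, q, 25, q, 19, 29), (c, q, 25, q, 19, 34), (c, q, 25, q, 19, 7), (c, q, 25, q, 27, 29), (c, q, 25, q, 27, 34), (c, q, 25, q, 27, 7), (c, q, 25, q, 34, 29), (c, q, 25, q, 34, 34), (c, q, 25, q, 34, 7), (c, r, 17, q, 18, 3), (c, r, 17, q, 19, 3), (c, r, 17, q, 27, 3), (c, r, 17, q, 34, 3)}.
π[E, A, D]: project onto (E, A, D) (8 duplicate(s) eliminated) → {(18, q, q), (18, q, r), (19, q, q), (19, q, r), (27, q, q), (27, q, r), (34, q, q), (34, q, r)}

{(18, q, q), (18, q, r), (19, q, q), (19, q, r), (27, q, q), (27, q, r), (34, q, q), (34, q, r)}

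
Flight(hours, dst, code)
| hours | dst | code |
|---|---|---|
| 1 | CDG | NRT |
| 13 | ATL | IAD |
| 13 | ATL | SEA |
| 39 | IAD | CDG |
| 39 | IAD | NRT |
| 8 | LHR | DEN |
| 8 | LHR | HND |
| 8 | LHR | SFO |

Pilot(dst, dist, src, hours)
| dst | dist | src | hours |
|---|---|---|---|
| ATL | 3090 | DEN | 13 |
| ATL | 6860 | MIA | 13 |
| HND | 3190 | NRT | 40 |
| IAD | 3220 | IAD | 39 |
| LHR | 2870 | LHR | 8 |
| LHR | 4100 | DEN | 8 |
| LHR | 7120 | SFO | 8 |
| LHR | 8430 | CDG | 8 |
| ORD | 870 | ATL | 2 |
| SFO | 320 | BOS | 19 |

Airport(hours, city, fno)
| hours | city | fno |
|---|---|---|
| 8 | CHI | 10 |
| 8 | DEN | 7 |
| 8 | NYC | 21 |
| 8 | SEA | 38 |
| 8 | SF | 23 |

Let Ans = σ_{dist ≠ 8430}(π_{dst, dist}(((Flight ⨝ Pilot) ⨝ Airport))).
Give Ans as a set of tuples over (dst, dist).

{(LHR, 2870), (LHR, 4100), (LHR, 7120)}

Joining Flight and Pilot on hours, dst yields {(13, ATL, IAD, 3090, DEN), (13, ATL, IAD, 6860, MIA), (13, ATL, SEA, 3090, DEN), (13, ATL, SEA, 6860, MIA), (39, IAD, CDG, 3220, IAD), (39, IAD, NRT, 3220, IAD), (8, LHR, DEN, 2870, LHR), (8, LHR, DEN, 4100, DEN), (8, LHR, DEN, 7120, SFO), (8, LHR, DEN, 8430, CDG), (8, LHR, HND, 2870, LHR), (8, LHR, HND, 4100, DEN), (8, LHR, HND, 7120, SFO), (8, LHR, HND, 8430, CDG), (8, LHR, SFO, 2870, LHR), (8, LHR, SFO, 4100, DEN), (8, LHR, SFO, 7120, SFO), (8, LHR, SFO, 8430, CDG)}.
Joining (Flight ⨝ Pilot) and Airport on hours yields {(8, LHR, DEN, 2870, LHR, CHI, 10), (8, LHR, DEN, 2870, LHR, DEN, 7), (8, LHR, DEN, 2870, LHR, NYC, 21), (8, LHR, DEN, 2870, LHR, SEA, 38), (8, LHR, DEN, 2870, LHR, SF, 23), (8, LHR, DEN, 4100, DEN, CHI, 10), (8, LHR, DEN, 4100, DEN, DEN, 7), (8, LHR, DEN, 4100, DEN, NYC, 21), (8, LHR, DEN, 4100, DEN, SEA, 38), (8, LHR, DEN, 4100, DEN, SF, 23), (8, LHR, DEN, 7120, SFO, CHI, 10), (8, LHR, DEN, 7120, SFO, DEN, 7), (8, LHR, DEN, 7120, SFO, NYC, 21), (8, LHR, DEN, 7120, SFO, SEA, 38), (8, LHR, DEN, 7120, SFO, SF, 23), (8, LHR, DEN, 8430, CDG, CHI, 10), (8, LHR, DEN, 8430, CDG, DEN, 7), (8, LHR, DEN, 8430, CDG, NYC, 21), (8, LHR, DEN, 8430, CDG, SEA, 38), (8, LHR, DEN, 8430, CDG, SF, 23), (8, LHR, HND, 2870, LHR, CHI, 10), (8, LHR, HND, 2870, LHR, DEN, 7), (8, LHR, HND, 2870, LHR, NYC, 21), (8, LHR, HND, 2870, LHR, SEA, 38), (8, LHR, HND, 2870, LHR, SF, 23), (8, LHR, HND, 4100, DEN, CHI, 10), (8, LHR, HND, 4100, DEN, DEN, 7), (8, LHR, HND, 4100, DEN, NYC, 21), (8, LHR, HND, 4100, DEN, SEA, 38), (8, LHR, HND, 4100, DEN, SF, 23), (8, LHR, HND, 7120, SFO, CHI, 10), (8, LHR, HND, 7120, SFO, DEN, 7), (8, LHR, HND, 7120, SFO, NYC, 21), (8, LHR, HND, 7120, SFO, SEA, 38), (8, LHR, HND, 7120, SFO, SF, 23), (8, LHR, HND, 8430, CDG, CHI, 10), (8, LHR, HND, 8430, CDG, DEN, 7), (8, LHR, HND, 8430, CDG, NYC, 21), (8, LHR, HND, 8430, CDG, SEA, 38), (8, LHR, HND, 8430, CDG, SF, 23), (8, LHR, SFO, 2870, LHR, CHI, 10), (8, LHR, SFO, 2870, LHR, DEN, 7), (8, LHR, SFO, 2870, LHR, NYC, 21), (8, LHR, SFO, 2870, LHR, SEA, 38), (8, LHR, SFO, 2870, LHR, SF, 23), (8, LHR, SFO, 4100, DEN, CHI, 10), (8, LHR, SFO, 4100, DEN, DEN, 7), (8, LHR, SFO, 4100, DEN, NYC, 21), (8, LHR, SFO, 4100, DEN, SEA, 38), (8, LHR, SFO, 4100, DEN, SF, 23), (8, LHR, SFO, 7120, SFO, CHI, 10), (8, LHR, SFO, 7120, SFO, DEN, 7), (8, LHR, SFO, 7120, SFO, NYC, 21), (8, LHR, SFO, 7120, SFO, SEA, 38), (8, LHR, SFO, 7120, SFO, SF, 23), (8, LHR, SFO, 8430, CDG, CHI, 10), (8, LHR, SFO, 8430, CDG, DEN, 7), (8, LHR, SFO, 8430, CDG, NYC, 21), (8, LHR, SFO, 8430, CDG, SEA, 38), (8, LHR, SFO, 8430, CDG, SF, 23)}.
Projecting to dst, dist (56 duplicate(s) eliminated): {(LHR, 2870), (LHR, 4100), (LHR, 7120), (LHR, 8430)}
σ[dist ≠ 8430]: keep tuples satisfying dist ≠ 8430 → {(LHR, 2870), (LHR, 4100), (LHR, 7120)}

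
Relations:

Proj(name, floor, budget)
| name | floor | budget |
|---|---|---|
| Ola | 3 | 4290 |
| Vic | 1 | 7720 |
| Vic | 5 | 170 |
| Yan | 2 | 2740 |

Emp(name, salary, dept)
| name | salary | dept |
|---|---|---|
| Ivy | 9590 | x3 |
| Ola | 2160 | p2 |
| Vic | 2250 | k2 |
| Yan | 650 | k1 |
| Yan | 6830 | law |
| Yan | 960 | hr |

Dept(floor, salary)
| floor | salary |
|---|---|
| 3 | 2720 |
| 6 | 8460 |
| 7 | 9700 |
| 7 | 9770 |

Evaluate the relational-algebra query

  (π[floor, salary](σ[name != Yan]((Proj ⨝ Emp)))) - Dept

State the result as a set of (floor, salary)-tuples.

{(1, 2250), (3, 2160), (5, 2250)}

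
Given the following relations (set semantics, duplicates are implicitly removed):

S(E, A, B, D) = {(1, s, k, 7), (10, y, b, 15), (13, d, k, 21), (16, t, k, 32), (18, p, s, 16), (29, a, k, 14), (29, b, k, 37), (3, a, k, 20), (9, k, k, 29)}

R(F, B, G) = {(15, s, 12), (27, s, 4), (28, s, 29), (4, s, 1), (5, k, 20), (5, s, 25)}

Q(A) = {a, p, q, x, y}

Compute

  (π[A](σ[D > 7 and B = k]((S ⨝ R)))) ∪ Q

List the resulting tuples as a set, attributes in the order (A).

{a, b, d, k, p, q, t, x, y}

S ⋈ R (natural join on B): {(1, s, k, 7, 5, 20), (13, d, k, 21, 5, 20), (16, t, k, 32, 5, 20), (18, p, s, 16, 15, 12), (18, p, s, 16, 27, 4), (18, p, s, 16, 28, 29), (18, p, s, 16, 4, 1), (18, p, s, 16, 5, 25), (29, a, k, 14, 5, 20), (29, b, k, 37, 5, 20), (3, a, k, 20, 5, 20), (9, k, k, 29, 5, 20)}
Apply σ_{D > 7 and B = k}; surviving tuples: {(13, d, k, 21, 5, 20), (16, t, k, 32, 5, 20), (29, a, k, 14, 5, 20), (29, b, k, 37, 5, 20), (3, a, k, 20, 5, 20), (9, k, k, 29, 5, 20)}
π[A]: project onto (A) (1 duplicate(s) eliminated) → {a, b, d, k, t}
Taking the union: {a, b, d, k, p, q, t, x, y}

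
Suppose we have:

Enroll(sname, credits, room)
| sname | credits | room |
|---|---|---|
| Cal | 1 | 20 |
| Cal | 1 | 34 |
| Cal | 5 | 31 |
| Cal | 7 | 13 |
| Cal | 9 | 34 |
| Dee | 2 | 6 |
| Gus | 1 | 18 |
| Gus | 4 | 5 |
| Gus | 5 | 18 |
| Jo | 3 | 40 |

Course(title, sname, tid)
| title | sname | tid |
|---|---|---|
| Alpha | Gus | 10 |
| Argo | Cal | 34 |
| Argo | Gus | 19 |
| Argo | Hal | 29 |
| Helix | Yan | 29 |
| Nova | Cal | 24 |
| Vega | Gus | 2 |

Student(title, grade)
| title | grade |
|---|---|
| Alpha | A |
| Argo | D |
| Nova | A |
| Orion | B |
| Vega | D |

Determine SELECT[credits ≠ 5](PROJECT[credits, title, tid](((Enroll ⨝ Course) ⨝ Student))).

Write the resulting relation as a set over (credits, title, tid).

{(1, Alpha, 10), (1, Argo, 19), (1, Argo, 34), (1, Nova, 24), (1, Vega, 2), (4, Alpha, 10), (4, Argo, 19), (4, Vega, 2), (7, Argo, 34), (7, Nova, 24), (9, Argo, 34), (9, Nova, 24)}

Natural join on sname: {(Cal, 1, 20, Argo, 34), (Cal, 1, 20, Nova, 24), (Cal, 1, 34, Argo, 34), (Cal, 1, 34, Nova, 24), (Cal, 5, 31, Argo, 34), (Cal, 5, 31, Nova, 24), (Cal, 7, 13, Argo, 34), (Cal, 7, 13, Nova, 24), (Cal, 9, 34, Argo, 34), (Cal, 9, 34, Nova, 24), (Gus, 1, 18, Alpha, 10), (Gus, 1, 18, Argo, 19), (Gus, 1, 18, Vega, 2), (Gus, 4, 5, Alpha, 10), (Gus, 4, 5, Argo, 19), (Gus, 4, 5, Vega, 2), (Gus, 5, 18, Alpha, 10), (Gus, 5, 18, Argo, 19), (Gus, 5, 18, Vega, 2)}
Natural join on title: {(Cal, 1, 20, Argo, 34, D), (Cal, 1, 20, Nova, 24, A), (Cal, 1, 34, Argo, 34, D), (Cal, 1, 34, Nova, 24, A), (Cal, 5, 31, Argo, 34, D), (Cal, 5, 31, Nova, 24, A), (Cal, 7, 13, Argo, 34, D), (Cal, 7, 13, Nova, 24, A), (Cal, 9, 34, Argo, 34, D), (Cal, 9, 34, Nova, 24, A), (Gus, 1, 18, Alpha, 10, A), (Gus, 1, 18, Argo, 19, D), (Gus, 1, 18, Vega, 2, D), (Gus, 4, 5, Alpha, 10, A), (Gus, 4, 5, Argo, 19, D), (Gus, 4, 5, Vega, 2, D), (Gus, 5, 18, Alpha, 10, A), (Gus, 5, 18, Argo, 19, D), (Gus, 5, 18, Vega, 2, D)}
π[credits, title, tid]: project onto (credits, title, tid) (2 duplicate(s) eliminated) → {(1, Alpha, 10), (1, Argo, 19), (1, Argo, 34), (1, Nova, 24), (1, Vega, 2), (4, Alpha, 10), (4, Argo, 19), (4, Vega, 2), (5, Alpha, 10), (5, Argo, 19), (5, Argo, 34), (5, Nova, 24), (5, Vega, 2), (7, Argo, 34), (7, Nova, 24), (9, Argo, 34), (9, Nova, 24)}
Selection credits ≠ 5: {(1, Alpha, 10), (1, Argo, 19), (1, Argo, 34), (1, Nova, 24), (1, Vega, 2), (4, Alpha, 10), (4, Argo, 19), (4, Vega, 2), (7, Argo, 34), (7, Nova, 24), (9, Argo, 34), (9, Nova, 24)}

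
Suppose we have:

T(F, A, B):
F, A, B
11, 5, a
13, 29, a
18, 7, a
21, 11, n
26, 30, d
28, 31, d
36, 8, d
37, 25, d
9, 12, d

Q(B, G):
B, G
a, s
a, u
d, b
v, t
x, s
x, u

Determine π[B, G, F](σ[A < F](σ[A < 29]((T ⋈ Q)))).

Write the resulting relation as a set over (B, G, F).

{(a, s, 11), (a, s, 18), (a, u, 11), (a, u, 18), (d, b, 36), (d, b, 37)}

Joining T and Q on B yields {(11, 5, a, s), (11, 5, a, u), (13, 29, a, s), (13, 29, a, u), (18, 7, a, s), (18, 7, a, u), (26, 30, d, b), (28, 31, d, b), (36, 8, d, b), (37, 25, d, b), (9, 12, d, b)}.
Apply σ_{A < 29}; surviving tuples: {(11, 5, a, s), (11, 5, a, u), (18, 7, a, s), (18, 7, a, u), (36, 8, d, b), (37, 25, d, b), (9, 12, d, b)}
Apply σ_{A < F}; surviving tuples: {(11, 5, a, s), (11, 5, a, u), (18, 7, a, s), (18, 7, a, u), (36, 8, d, b), (37, 25, d, b)}
π[B, G, F]: project onto (B, G, F) → {(a, s, 11), (a, s, 18), (a, u, 11), (a, u, 18), (d, b, 36), (d, b, 37)}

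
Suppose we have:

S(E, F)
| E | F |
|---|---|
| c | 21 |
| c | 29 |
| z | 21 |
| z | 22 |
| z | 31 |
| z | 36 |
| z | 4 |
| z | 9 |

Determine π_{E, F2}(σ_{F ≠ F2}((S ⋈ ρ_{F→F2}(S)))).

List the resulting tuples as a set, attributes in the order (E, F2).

ρ[F→F2]: schema becomes (E, F2); tuples unchanged.
S ⋈ ρ_{F→F2}(S) (natural join on E): {(c, 21, 21), (c, 21, 29), (c, 29, 21), (c, 29, 29), (z, 21, 21), (z, 21, 22), (z, 21, 31), (z, 21, 36), (z, 21, 4), (z, 21, 9), (z, 22, 21), (z, 22, 22), (z, 22, 31), (z, 22, 36), (z, 22, 4), (z, 22, 9), (z, 31, 21), (z, 31, 22), (z, 31, 31), (z, 31, 36), (z, 31, 4), (z, 31, 9), (z, 36, 21), (z, 36, 22), (z, 36, 31), (z, 36, 36), (z, 36, 4), (z, 36, 9), (z, 4, 21), (z, 4, 22), (z, 4, 31), (z, 4, 36), (z, 4, 4), (z, 4, 9), (z, 9, 21), (z, 9, 22), (z, 9, 31), (z, 9, 36), (z, 9, 4), (z, 9, 9)}
Selection F ≠ F2: {(c, 21, 29), (c, 29, 21), (z, 21, 22), (z, 21, 31), (z, 21, 36), (z, 21, 4), (z, 21, 9), (z, 22, 21), (z, 22, 31), (z, 22, 36), (z, 22, 4), (z, 22, 9), (z, 31, 21), (z, 31, 22), (z, 31, 36), (z, 31, 4), (z, 31, 9), (z, 36, 21), (z, 36, 22), (z, 36, 31), (z, 36, 4), (z, 36, 9), (z, 4, 21), (z, 4, 22), (z, 4, 31), (z, 4, 36), (z, 4, 9), (z, 9, 21), (z, 9, 22), (z, 9, 31), (z, 9, 36), (z, 9, 4)}
π_{E, F2} gives {(c, 21), (c, 29), (z, 21), (z, 22), (z, 31), (z, 36), (z, 4), (z, 9)} (24 duplicate(s) eliminated).

{(c, 21), (c, 29), (z, 21), (z, 22), (z, 31), (z, 36), (z, 4), (z, 9)}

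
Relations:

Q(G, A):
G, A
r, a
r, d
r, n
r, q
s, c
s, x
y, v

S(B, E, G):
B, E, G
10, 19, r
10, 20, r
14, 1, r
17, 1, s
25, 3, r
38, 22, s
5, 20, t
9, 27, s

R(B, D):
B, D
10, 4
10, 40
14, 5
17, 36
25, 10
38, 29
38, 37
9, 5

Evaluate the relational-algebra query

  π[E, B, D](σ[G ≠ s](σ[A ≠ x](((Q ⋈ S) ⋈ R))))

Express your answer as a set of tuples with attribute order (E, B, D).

Q ⋈ S (natural join on G): {(r, a, 10, 19), (r, a, 10, 20), (r, a, 14, 1), (r, a, 25, 3), (r, d, 10, 19), (r, d, 10, 20), (r, d, 14, 1), (r, d, 25, 3), (r, n, 10, 19), (r, n, 10, 20), (r, n, 14, 1), (r, n, 25, 3), (r, q, 10, 19), (r, q, 10, 20), (r, q, 14, 1), (r, q, 25, 3), (s, c, 17, 1), (s, c, 38, 22), (s, c, 9, 27), (s, x, 17, 1), (s, x, 38, 22), (s, x, 9, 27)}
(Q ⋈ S) ⋈ R (natural join on B): {(r, a, 10, 19, 4), (r, a, 10, 19, 40), (r, a, 10, 20, 4), (r, a, 10, 20, 40), (r, a, 14, 1, 5), (r, a, 25, 3, 10), (r, d, 10, 19, 4), (r, d, 10, 19, 40), (r, d, 10, 20, 4), (r, d, 10, 20, 40), (r, d, 14, 1, 5), (r, d, 25, 3, 10), (r, n, 10, 19, 4), (r, n, 10, 19, 40), (r, n, 10, 20, 4), (r, n, 10, 20, 40), (r, n, 14, 1, 5), (r, n, 25, 3, 10), (r, q, 10, 19, 4), (r, q, 10, 19, 40), (r, q, 10, 20, 4), (r, q, 10, 20, 40), (r, q, 14, 1, 5), (r, q, 25, 3, 10), (s, c, 17, 1, 36), (s, c, 38, 22, 29), (s, c, 38, 22, 37), (s, c, 9, 27, 5), (s, x, 17, 1, 36), (s, x, 38, 22, 29), (s, x, 38, 22, 37), (s, x, 9, 27, 5)}
Selection A ≠ x: {(r, a, 10, 19, 4), (r, a, 10, 19, 40), (r, a, 10, 20, 4), (r, a, 10, 20, 40), (r, a, 14, 1, 5), (r, a, 25, 3, 10), (r, d, 10, 19, 4), (r, d, 10, 19, 40), (r, d, 10, 20, 4), (r, d, 10, 20, 40), (r, d, 14, 1, 5), (r, d, 25, 3, 10), (r, n, 10, 19, 4), (r, n, 10, 19, 40), (r, n, 10, 20, 4), (r, n, 10, 20, 40), (r, n, 14, 1, 5), (r, n, 25, 3, 10), (r, q, 10, 19, 4), (r, q, 10, 19, 40), (r, q, 10, 20, 4), (r, q, 10, 20, 40), (r, q, 14, 1, 5), (r, q, 25, 3, 10), (s, c, 17, 1, 36), (s, c, 38, 22, 29), (s, c, 38, 22, 37), (s, c, 9, 27, 5)}
Selection G ≠ s: {(r, a, 10, 19, 4), (r, a, 10, 19, 40), (r, a, 10, 20, 4), (r, a, 10, 20, 40), (r, a, 14, 1, 5), (r, a, 25, 3, 10), (r, d, 10, 19, 4), (r, d, 10, 19, 40), (r, d, 10, 20, 4), (r, d, 10, 20, 40), (r, d, 14, 1, 5), (r, d, 25, 3, 10), (r, n, 10, 19, 4), (r, n, 10, 19, 40), (r, n, 10, 20, 4), (r, n, 10, 20, 40), (r, n, 14, 1, 5), (r, n, 25, 3, 10), (r, q, 10, 19, 4), (r, q, 10, 19, 40), (r, q, 10, 20, 4), (r, q, 10, 20, 40), (r, q, 14, 1, 5), (r, q, 25, 3, 10)}
π_{E, B, D} gives {(1, 14, 5), (19, 10, 4), (19, 10, 40), (20, 10, 4), (20, 10, 40), (3, 25, 10)} (18 duplicate(s) eliminated).

{(1, 14, 5), (19, 10, 4), (19, 10, 40), (20, 10, 4), (20, 10, 40), (3, 25, 10)}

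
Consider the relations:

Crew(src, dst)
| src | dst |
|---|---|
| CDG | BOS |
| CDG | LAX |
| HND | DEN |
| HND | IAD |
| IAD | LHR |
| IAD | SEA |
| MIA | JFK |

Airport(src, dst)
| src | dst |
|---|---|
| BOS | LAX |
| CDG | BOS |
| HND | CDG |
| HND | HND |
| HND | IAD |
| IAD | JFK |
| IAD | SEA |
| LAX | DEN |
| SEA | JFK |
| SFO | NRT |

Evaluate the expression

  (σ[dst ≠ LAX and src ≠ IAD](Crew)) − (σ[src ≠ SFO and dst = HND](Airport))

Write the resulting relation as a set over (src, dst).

{(CDG, BOS), (HND, DEN), (HND, IAD), (MIA, JFK)}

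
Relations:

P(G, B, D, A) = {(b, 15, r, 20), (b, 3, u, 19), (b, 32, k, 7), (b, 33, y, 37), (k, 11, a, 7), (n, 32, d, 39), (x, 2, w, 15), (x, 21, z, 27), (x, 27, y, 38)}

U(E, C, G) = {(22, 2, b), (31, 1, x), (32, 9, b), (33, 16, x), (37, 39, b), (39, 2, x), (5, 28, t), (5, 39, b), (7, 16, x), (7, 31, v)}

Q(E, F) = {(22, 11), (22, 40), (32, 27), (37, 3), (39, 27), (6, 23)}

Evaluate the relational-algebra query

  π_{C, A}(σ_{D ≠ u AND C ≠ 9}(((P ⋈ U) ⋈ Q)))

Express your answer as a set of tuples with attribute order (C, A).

{(2, 15), (2, 20), (2, 27), (2, 37), (2, 38), (2, 7), (39, 20), (39, 37), (39, 7)}

P ⋈ U (natural join on G): {(b, 15, r, 20, 22, 2), (b, 15, r, 20, 32, 9), (b, 15, r, 20, 37, 39), (b, 15, r, 20, 5, 39), (b, 3, u, 19, 22, 2), (b, 3, u, 19, 32, 9), (b, 3, u, 19, 37, 39), (b, 3, u, 19, 5, 39), (b, 32, k, 7, 22, 2), (b, 32, k, 7, 32, 9), (b, 32, k, 7, 37, 39), (b, 32, k, 7, 5, 39), (b, 33, y, 37, 22, 2), (b, 33, y, 37, 32, 9), (b, 33, y, 37, 37, 39), (b, 33, y, 37, 5, 39), (x, 2, w, 15, 31, 1), (x, 2, w, 15, 33, 16), (x, 2, w, 15, 39, 2), (x, 2, w, 15, 7, 16), (x, 21, z, 27, 31, 1), (x, 21, z, 27, 33, 16), (x, 21, z, 27, 39, 2), (x, 21, z, 27, 7, 16), (x, 27, y, 38, 31, 1), (x, 27, y, 38, 33, 16), (x, 27, y, 38, 39, 2), (x, 27, y, 38, 7, 16)}
(P ⋈ U) ⋈ Q (natural join on E): {(b, 15, r, 20, 22, 2, 11), (b, 15, r, 20, 22, 2, 40), (b, 15, r, 20, 32, 9, 27), (b, 15, r, 20, 37, 39, 3), (b, 3, u, 19, 22, 2, 11), (b, 3, u, 19, 22, 2, 40), (b, 3, u, 19, 32, 9, 27), (b, 3, u, 19, 37, 39, 3), (b, 32, k, 7, 22, 2, 11), (b, 32, k, 7, 22, 2, 40), (b, 32, k, 7, 32, 9, 27), (b, 32, k, 7, 37, 39, 3), (b, 33, y, 37, 22, 2, 11), (b, 33, y, 37, 22, 2, 40), (b, 33, y, 37, 32, 9, 27), (b, 33, y, 37, 37, 39, 3), (x, 2, w, 15, 39, 2, 27), (x, 21, z, 27, 39, 2, 27), (x, 27, y, 38, 39, 2, 27)}
σ[D ≠ u AND C ≠ 9]: keep tuples satisfying D ≠ u AND C ≠ 9 → {(b, 15, r, 20, 22, 2, 11), (b, 15, r, 20, 22, 2, 40), (b, 15, r, 20, 37, 39, 3), (b, 32, k, 7, 22, 2, 11), (b, 32, k, 7, 22, 2, 40), (b, 32, k, 7, 37, 39, 3), (b, 33, y, 37, 22, 2, 11), (b, 33, y, 37, 22, 2, 40), (b, 33, y, 37, 37, 39, 3), (x, 2, w, 15, 39, 2, 27), (x, 21, z, 27, 39, 2, 27), (x, 27, y, 38, 39, 2, 27)}
π[C, A]: project onto (C, A) (3 duplicate(s) eliminated) → {(2, 15), (2, 20), (2, 27), (2, 37), (2, 38), (2, 7), (39, 20), (39, 37), (39, 7)}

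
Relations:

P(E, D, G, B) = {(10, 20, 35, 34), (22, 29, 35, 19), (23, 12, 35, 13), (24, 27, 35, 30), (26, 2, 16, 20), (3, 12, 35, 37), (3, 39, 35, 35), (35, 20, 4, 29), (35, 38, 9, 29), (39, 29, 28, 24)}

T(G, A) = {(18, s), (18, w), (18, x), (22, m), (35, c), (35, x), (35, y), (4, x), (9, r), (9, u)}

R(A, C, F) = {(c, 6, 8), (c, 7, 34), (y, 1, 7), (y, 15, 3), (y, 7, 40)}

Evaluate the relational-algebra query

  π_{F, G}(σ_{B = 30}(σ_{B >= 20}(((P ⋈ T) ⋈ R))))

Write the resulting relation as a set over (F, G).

Joining P and T on G yields {(10, 20, 35, 34, c), (10, 20, 35, 34, x), (10, 20, 35, 34, y), (22, 29, 35, 19, c), (22, 29, 35, 19, x), (22, 29, 35, 19, y), (23, 12, 35, 13, c), (23, 12, 35, 13, x), (23, 12, 35, 13, y), (24, 27, 35, 30, c), (24, 27, 35, 30, x), (24, 27, 35, 30, y), (3, 12, 35, 37, c), (3, 12, 35, 37, x), (3, 12, 35, 37, y), (3, 39, 35, 35, c), (3, 39, 35, 35, x), (3, 39, 35, 35, y), (35, 20, 4, 29, x), (35, 38, 9, 29, r), (35, 38, 9, 29, u)}.
Joining (P ⋈ T) and R on A yields {(10, 20, 35, 34, c, 6, 8), (10, 20, 35, 34, c, 7, 34), (10, 20, 35, 34, y, 1, 7), (10, 20, 35, 34, y, 15, 3), (10, 20, 35, 34, y, 7, 40), (22, 29, 35, 19, c, 6, 8), (22, 29, 35, 19, c, 7, 34), (22, 29, 35, 19, y, 1, 7), (22, 29, 35, 19, y, 15, 3), (22, 29, 35, 19, y, 7, 40), (23, 12, 35, 13, c, 6, 8), (23, 12, 35, 13, c, 7, 34), (23, 12, 35, 13, y, 1, 7), (23, 12, 35, 13, y, 15, 3), (23, 12, 35, 13, y, 7, 40), (24, 27, 35, 30, c, 6, 8), (24, 27, 35, 30, c, 7, 34), (24, 27, 35, 30, y, 1, 7), (24, 27, 35, 30, y, 15, 3), (24, 27, 35, 30, y, 7, 40), (3, 12, 35, 37, c, 6, 8), (3, 12, 35, 37, c, 7, 34), (3, 12, 35, 37, y, 1, 7), (3, 12, 35, 37, y, 15, 3), (3, 12, 35, 37, y, 7, 40), (3, 39, 35, 35, c, 6, 8), (3, 39, 35, 35, c, 7, 34), (3, 39, 35, 35, y, 1, 7), (3, 39, 35, 35, y, 15, 3), (3, 39, 35, 35, y, 7, 40)}.
Filtering on B >= 20 leaves {(10, 20, 35, 34, c, 6, 8), (10, 20, 35, 34, c, 7, 34), (10, 20, 35, 34, y, 1, 7), (10, 20, 35, 34, y, 15, 3), (10, 20, 35, 34, y, 7, 40), (24, 27, 35, 30, c, 6, 8), (24, 27, 35, 30, c, 7, 34), (24, 27, 35, 30, y, 1, 7), (24, 27, 35, 30, y, 15, 3), (24, 27, 35, 30, y, 7, 40), (3, 12, 35, 37, c, 6, 8), (3, 12, 35, 37, c, 7, 34), (3, 12, 35, 37, y, 1, 7), (3, 12, 35, 37, y, 15, 3), (3, 12, 35, 37, y, 7, 40), (3, 39, 35, 35, c, 6, 8), (3, 39, 35, 35, c, 7, 34), (3, 39, 35, 35, y, 1, 7), (3, 39, 35, 35, y, 15, 3), (3, 39, 35, 35, y, 7, 40)}.
Filtering on B = 30 leaves {(24, 27, 35, 30, c, 6, 8), (24, 27, 35, 30, c, 7, 34), (24, 27, 35, 30, y, 1, 7), (24, 27, 35, 30, y, 15, 3), (24, 27, 35, 30, y, 7, 40)}.
Projecting to F, G: {(3, 35), (34, 35), (40, 35), (7, 35), (8, 35)}

{(3, 35), (34, 35), (40, 35), (7, 35), (8, 35)}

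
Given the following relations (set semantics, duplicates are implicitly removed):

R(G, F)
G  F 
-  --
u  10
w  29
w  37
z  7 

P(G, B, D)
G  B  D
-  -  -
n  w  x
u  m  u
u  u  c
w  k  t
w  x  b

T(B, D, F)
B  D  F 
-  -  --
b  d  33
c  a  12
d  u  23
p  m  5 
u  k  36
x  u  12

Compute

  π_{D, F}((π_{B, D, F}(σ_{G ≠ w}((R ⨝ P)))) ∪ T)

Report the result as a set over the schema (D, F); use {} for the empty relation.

Natural join on G: {(u, 10, m, u), (u, 10, u, c), (w, 29, k, t), (w, 29, x, b), (w, 37, k, t), (w, 37, x, b)}
Filtering on G ≠ w leaves {(u, 10, m, u), (u, 10, u, c)}.
π_{B, D, F} gives {(m, u, 10), (u, c, 10)}.
Taking the union: {(b, d, 33), (c, a, 12), (d, u, 23), (m, u, 10), (p, m, 5), (u, c, 10), (u, k, 36), (x, u, 12)}
π_{D, F} gives {(a, 12), (c, 10), (d, 33), (k, 36), (m, 5), (u, 10), (u, 12), (u, 23)}.

{(a, 12), (c, 10), (d, 33), (k, 36), (m, 5), (u, 10), (u, 12), (u, 23)}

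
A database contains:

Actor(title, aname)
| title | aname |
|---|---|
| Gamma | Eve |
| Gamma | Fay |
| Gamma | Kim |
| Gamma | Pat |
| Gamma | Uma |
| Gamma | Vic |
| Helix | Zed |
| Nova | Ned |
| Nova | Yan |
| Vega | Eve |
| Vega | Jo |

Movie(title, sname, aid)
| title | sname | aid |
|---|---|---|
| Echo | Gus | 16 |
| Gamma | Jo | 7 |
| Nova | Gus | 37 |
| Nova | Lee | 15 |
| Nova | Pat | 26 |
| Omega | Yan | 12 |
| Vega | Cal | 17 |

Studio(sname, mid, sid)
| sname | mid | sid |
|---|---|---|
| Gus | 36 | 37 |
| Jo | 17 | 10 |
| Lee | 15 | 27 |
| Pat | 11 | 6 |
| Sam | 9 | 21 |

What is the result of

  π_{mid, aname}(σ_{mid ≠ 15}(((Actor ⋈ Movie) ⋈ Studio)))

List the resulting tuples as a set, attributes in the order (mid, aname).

Joining Actor and Movie on title yields {(Gamma, Eve, Jo, 7), (Gamma, Fay, Jo, 7), (Gamma, Kim, Jo, 7), (Gamma, Pat, Jo, 7), (Gamma, Uma, Jo, 7), (Gamma, Vic, Jo, 7), (Nova, Ned, Gus, 37), (Nova, Ned, Lee, 15), (Nova, Ned, Pat, 26), (Nova, Yan, Gus, 37), (Nova, Yan, Lee, 15), (Nova, Yan, Pat, 26), (Vega, Eve, Cal, 17), (Vega, Jo, Cal, 17)}.
Joining (Actor ⋈ Movie) and Studio on sname yields {(Gamma, Eve, Jo, 7, 17, 10), (Gamma, Fay, Jo, 7, 17, 10), (Gamma, Kim, Jo, 7, 17, 10), (Gamma, Pat, Jo, 7, 17, 10), (Gamma, Uma, Jo, 7, 17, 10), (Gamma, Vic, Jo, 7, 17, 10), (Nova, Ned, Gus, 37, 36, 37), (Nova, Ned, Lee, 15, 15, 27), (Nova, Ned, Pat, 26, 11, 6), (Nova, Yan, Gus, 37, 36, 37), (Nova, Yan, Lee, 15, 15, 27), (Nova, Yan, Pat, 26, 11, 6)}.
Apply σ_{mid ≠ 15}; surviving tuples: {(Gamma, Eve, Jo, 7, 17, 10), (Gamma, Fay, Jo, 7, 17, 10), (Gamma, Kim, Jo, 7, 17, 10), (Gamma, Pat, Jo, 7, 17, 10), (Gamma, Uma, Jo, 7, 17, 10), (Gamma, Vic, Jo, 7, 17, 10), (Nova, Ned, Gus, 37, 36, 37), (Nova, Ned, Pat, 26, 11, 6), (Nova, Yan, Gus, 37, 36, 37), (Nova, Yan, Pat, 26, 11, 6)}
π_{mid, aname} gives {(11, Ned), (11, Yan), (17, Eve), (17, Fay), (17, Kim), (17, Pat), (17, Uma), (17, Vic), (36, Ned), (36, Yan)}.

{(11, Ned), (11, Yan), (17, Eve), (17, Fay), (17, Kim), (17, Pat), (17, Uma), (17, Vic), (36, Ned), (36, Yan)}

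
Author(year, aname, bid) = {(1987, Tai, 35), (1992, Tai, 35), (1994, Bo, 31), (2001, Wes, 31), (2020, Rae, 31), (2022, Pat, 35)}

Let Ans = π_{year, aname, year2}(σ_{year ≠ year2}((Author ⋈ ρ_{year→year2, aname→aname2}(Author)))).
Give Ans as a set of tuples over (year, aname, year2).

{(1987, Tai, 1992), (1987, Tai, 2022), (1992, Tai, 1987), (1992, Tai, 2022), (1994, Bo, 2001), (1994, Bo, 2020), (2001, Wes, 1994), (2001, Wes, 2020), (2020, Rae, 1994), (2020, Rae, 2001), (2022, Pat, 1987), (2022, Pat, 1992)}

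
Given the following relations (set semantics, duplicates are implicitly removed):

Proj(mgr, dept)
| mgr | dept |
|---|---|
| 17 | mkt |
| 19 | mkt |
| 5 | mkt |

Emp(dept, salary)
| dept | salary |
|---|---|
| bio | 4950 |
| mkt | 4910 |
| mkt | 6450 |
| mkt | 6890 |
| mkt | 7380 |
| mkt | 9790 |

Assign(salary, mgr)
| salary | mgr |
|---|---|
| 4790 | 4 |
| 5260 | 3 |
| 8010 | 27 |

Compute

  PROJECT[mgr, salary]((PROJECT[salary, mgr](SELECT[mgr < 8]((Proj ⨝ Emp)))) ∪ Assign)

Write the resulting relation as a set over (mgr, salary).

{(27, 8010), (3, 5260), (4, 4790), (5, 4910), (5, 6450), (5, 6890), (5, 7380), (5, 9790)}

Proj ⋈ Emp (natural join on dept): {(17, mkt, 4910), (17, mkt, 6450), (17, mkt, 6890), (17, mkt, 7380), (17, mkt, 9790), (19, mkt, 4910), (19, mkt, 6450), (19, mkt, 6890), (19, mkt, 7380), (19, mkt, 9790), (5, mkt, 4910), (5, mkt, 6450), (5, mkt, 6890), (5, mkt, 7380), (5, mkt, 9790)}
Filtering on mgr < 8 leaves {(5, mkt, 4910), (5, mkt, 6450), (5, mkt, 6890), (5, mkt, 7380), (5, mkt, 9790)}.
Projecting to salary, mgr: {(4910, 5), (6450, 5), (6890, 5), (7380, 5), (9790, 5)}
Set union of the two operands is {(4790, 4), (4910, 5), (5260, 3), (6450, 5), (6890, 5), (7380, 5), (8010, 27), (9790, 5)}.
Projecting to mgr, salary: {(27, 8010), (3, 5260), (4, 4790), (5, 4910), (5, 6450), (5, 6890), (5, 7380), (5, 9790)}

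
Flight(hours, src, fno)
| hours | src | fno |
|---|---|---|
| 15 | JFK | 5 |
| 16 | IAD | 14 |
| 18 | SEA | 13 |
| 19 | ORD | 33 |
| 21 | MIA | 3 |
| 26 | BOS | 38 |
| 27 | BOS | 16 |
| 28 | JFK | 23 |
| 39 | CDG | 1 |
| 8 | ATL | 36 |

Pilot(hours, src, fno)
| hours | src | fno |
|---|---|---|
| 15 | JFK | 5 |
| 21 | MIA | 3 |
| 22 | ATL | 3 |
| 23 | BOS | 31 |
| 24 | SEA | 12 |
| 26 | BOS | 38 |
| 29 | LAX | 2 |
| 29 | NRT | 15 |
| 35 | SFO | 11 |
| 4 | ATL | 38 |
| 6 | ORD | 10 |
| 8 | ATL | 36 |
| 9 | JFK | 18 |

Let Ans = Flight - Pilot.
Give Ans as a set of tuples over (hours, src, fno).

{(16, IAD, 14), (18, SEA, 13), (19, ORD, 33), (27, BOS, 16), (28, JFK, 23), (39, CDG, 1)}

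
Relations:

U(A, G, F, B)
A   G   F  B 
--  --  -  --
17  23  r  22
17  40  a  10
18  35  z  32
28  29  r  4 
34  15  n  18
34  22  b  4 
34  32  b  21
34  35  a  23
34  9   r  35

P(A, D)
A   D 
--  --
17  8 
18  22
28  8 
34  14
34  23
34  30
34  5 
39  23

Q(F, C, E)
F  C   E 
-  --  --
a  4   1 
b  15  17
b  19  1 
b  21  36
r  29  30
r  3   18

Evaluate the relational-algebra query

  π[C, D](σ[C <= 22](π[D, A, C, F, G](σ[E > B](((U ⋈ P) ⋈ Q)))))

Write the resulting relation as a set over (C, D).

Natural join on A: {(17, 23, r, 22, 8), (17, 40, a, 10, 8), (18, 35, z, 32, 22), (28, 29, r, 4, 8), (34, 15, n, 18, 14), (34, 15, n, 18, 23), (34, 15, n, 18, 30), (34, 15, n, 18, 5), (34, 22, b, 4, 14), (34, 22, b, 4, 23), (34, 22, b, 4, 30), (34, 22, b, 4, 5), (34, 32, b, 21, 14), (34, 32, b, 21, 23), (34, 32, b, 21, 30), (34, 32, b, 21, 5), (34, 35, a, 23, 14), (34, 35, a, 23, 23), (34, 35, a, 23, 30), (34, 35, a, 23, 5), (34, 9, r, 35, 14), (34, 9, r, 35, 23), (34, 9, r, 35, 30), (34, 9, r, 35, 5)}
Natural join on F: {(17, 23, r, 22, 8, 29, 30), (17, 23, r, 22, 8, 3, 18), (17, 40, a, 10, 8, 4, 1), (28, 29, r, 4, 8, 29, 30), (28, 29, r, 4, 8, 3, 18), (34, 22, b, 4, 14, 15, 17), (34, 22, b, 4, 14, 19, 1), (34, 22, b, 4, 14, 21, 36), (34, 22, b, 4, 23, 15, 17), (34, 22, b, 4, 23, 19, 1), (34, 22, b, 4, 23, 21, 36), (34, 22, b, 4, 30, 15, 17), (34, 22, b, 4, 30, 19, 1), (34, 22, b, 4, 30, 21, 36), (34, 22, b, 4, 5, 15, 17), (34, 22, b, 4, 5, 19, 1), (34, 22, b, 4, 5, 21, 36), (34, 32, b, 21, 14, 15, 17), (34, 32, b, 21, 14, 19, 1), (34, 32, b, 21, 14, 21, 36), (34, 32, b, 21, 23, 15, 17), (34, 32, b, 21, 23, 19, 1), (34, 32, b, 21, 23, 21, 36), (34, 32, b, 21, 30, 15, 17), (34, 32, b, 21, 30, 19, 1), (34, 32, b, 21, 30, 21, 36), (34, 32, b, 21, 5, 15, 17), (34, 32, b, 21, 5, 19, 1), (34, 32, b, 21, 5, 21, 36), (34, 35, a, 23, 14, 4, 1), (34, 35, a, 23, 23, 4, 1), (34, 35, a, 23, 30, 4, 1), (34, 35, a, 23, 5, 4, 1), (34, 9, r, 35, 14, 29, 30), (34, 9, r, 35, 14, 3, 18), (34, 9, r, 35, 23, 29, 30), (34, 9, r, 35, 23, 3, 18), (34, 9, r, 35, 30, 29, 30), (34, 9, r, 35, 30, 3, 18), (34, 9, r, 35, 5, 29, 30), (34, 9, r, 35, 5, 3, 18)}
Apply σ_{E > B}; surviving tuples: {(17, 23, r, 22, 8, 29, 30), (28, 29, r, 4, 8, 29, 30), (28, 29, r, 4, 8, 3, 18), (34, 22, b, 4, 14, 15, 17), (34, 22, b, 4, 14, 21, 36), (34, 22, b, 4, 23, 15, 17), (34, 22, b, 4, 23, 21, 36), (34, 22, b, 4, 30, 15, 17), (34, 22, b, 4, 30, 21, 36), (34, 22, b, 4, 5, 15, 17), (34, 22, b, 4, 5, 21, 36), (34, 32, b, 21, 14, 21, 36), (34, 32, b, 21, 23, 21, 36), (34, 32, b, 21, 30, 21, 36), (34, 32, b, 21, 5, 21, 36)}
π_{D, A, C, F, G} gives {(14, 34, 15, b, 22), (14, 34, 21, b, 22), (14, 34, 21, b, 32), (23, 34, 15, b, 22), (23, 34, 21, b, 22), (23, 34, 21, b, 32), (30, 34, 15, b, 22), (30, 34, 21, b, 22), (30, 34, 21, b, 32), (5, 34, 15, b, 22), (5, 34, 21, b, 22), (5, 34, 21, b, 32), (8, 17, 29, r, 23), (8, 28, 29, r, 29), (8, 28, 3, r, 29)}.
Apply σ_{C <= 22}; surviving tuples: {(14, 34, 15, b, 22), (14, 34, 21, b, 22), (14, 34, 21, b, 32), (23, 34, 15, b, 22), (23, 34, 21, b, 22), (23, 34, 21, b, 32), (30, 34, 15, b, 22), (30, 34, 21, b, 22), (30, 34, 21, b, 32), (5, 34, 15, b, 22), (5, 34, 21, b, 22), (5, 34, 21, b, 32), (8, 28, 3, r, 29)}
π_{C, D} gives {(15, 14), (15, 23), (15, 30), (15, 5), (21, 14), (21, 23), (21, 30), (21, 5), (3, 8)} (4 duplicate(s) eliminated).

{(15, 14), (15, 23), (15, 30), (15, 5), (21, 14), (21, 23), (21, 30), (21, 5), (3, 8)}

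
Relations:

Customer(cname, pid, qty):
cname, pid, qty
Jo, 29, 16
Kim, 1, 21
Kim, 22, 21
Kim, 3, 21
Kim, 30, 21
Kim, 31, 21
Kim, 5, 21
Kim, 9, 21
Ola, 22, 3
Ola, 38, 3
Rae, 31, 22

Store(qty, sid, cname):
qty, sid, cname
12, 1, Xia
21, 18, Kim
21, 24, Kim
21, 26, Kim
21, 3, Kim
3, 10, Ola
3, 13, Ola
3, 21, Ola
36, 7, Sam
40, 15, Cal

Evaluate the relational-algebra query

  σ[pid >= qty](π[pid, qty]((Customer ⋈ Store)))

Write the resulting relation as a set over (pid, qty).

{(22, 21), (22, 3), (30, 21), (31, 21), (38, 3)}

Customer ⋈ Store (natural join on cname, qty): {(Kim, 1, 21, 18), (Kim, 1, 21, 24), (Kim, 1, 21, 26), (Kim, 1, 21, 3), (Kim, 22, 21, 18), (Kim, 22, 21, 24), (Kim, 22, 21, 26), (Kim, 22, 21, 3), (Kim, 3, 21, 18), (Kim, 3, 21, 24), (Kim, 3, 21, 26), (Kim, 3, 21, 3), (Kim, 30, 21, 18), (Kim, 30, 21, 24), (Kim, 30, 21, 26), (Kim, 30, 21, 3), (Kim, 31, 21, 18), (Kim, 31, 21, 24), (Kim, 31, 21, 26), (Kim, 31, 21, 3), (Kim, 5, 21, 18), (Kim, 5, 21, 24), (Kim, 5, 21, 26), (Kim, 5, 21, 3), (Kim, 9, 21, 18), (Kim, 9, 21, 24), (Kim, 9, 21, 26), (Kim, 9, 21, 3), (Ola, 22, 3, 10), (Ola, 22, 3, 13), (Ola, 22, 3, 21), (Ola, 38, 3, 10), (Ola, 38, 3, 13), (Ola, 38, 3, 21)}
π[pid, qty]: project onto (pid, qty) (25 duplicate(s) eliminated) → {(1, 21), (22, 21), (22, 3), (3, 21), (30, 21), (31, 21), (38, 3), (5, 21), (9, 21)}
Apply σ_{pid >= qty}; surviving tuples: {(22, 21), (22, 3), (30, 21), (31, 21), (38, 3)}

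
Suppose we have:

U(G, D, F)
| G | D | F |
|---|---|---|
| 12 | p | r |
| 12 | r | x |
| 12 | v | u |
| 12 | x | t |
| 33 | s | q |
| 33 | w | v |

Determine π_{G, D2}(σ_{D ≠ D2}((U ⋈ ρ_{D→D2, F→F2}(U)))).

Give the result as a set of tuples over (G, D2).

{(12, p), (12, r), (12, v), (12, x), (33, s), (33, w)}

ρ[D→D2, F→F2]: schema becomes (G, D2, F2); tuples unchanged.
U ⋈ ρ_{D→D2, F→F2}(U) (natural join on G): {(12, p, r, p, r), (12, p, r, r, x), (12, p, r, v, u), (12, p, r, x, t), (12, r, x, p, r), (12, r, x, r, x), (12, r, x, v, u), (12, r, x, x, t), (12, v, u, p, r), (12, v, u, r, x), (12, v, u, v, u), (12, v, u, x, t), (12, x, t, p, r), (12, x, t, r, x), (12, x, t, v, u), (12, x, t, x, t), (33, s, q, s, q), (33, s, q, w, v), (33, w, v, s, q), (33, w, v, w, v)}
Apply σ_{D ≠ D2}; surviving tuples: {(12, p, r, r, x), (12, p, r, v, u), (12, p, r, x, t), (12, r, x, p, r), (12, r, x, v, u), (12, r, x, x, t), (12, v, u, p, r), (12, v, u, r, x), (12, v, u, x, t), (12, x, t, p, r), (12, x, t, r, x), (12, x, t, v, u), (33, s, q, w, v), (33, w, v, s, q)}
π_{G, D2} gives {(12, p), (12, r), (12, v), (12, x), (33, s), (33, w)} (8 duplicate(s) eliminated).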